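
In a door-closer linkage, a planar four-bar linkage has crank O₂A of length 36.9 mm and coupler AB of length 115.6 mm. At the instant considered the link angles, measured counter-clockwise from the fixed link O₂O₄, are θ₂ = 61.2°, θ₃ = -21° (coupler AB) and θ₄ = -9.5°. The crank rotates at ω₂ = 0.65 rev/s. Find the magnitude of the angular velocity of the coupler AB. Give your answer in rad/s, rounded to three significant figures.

ω₂ = 4.084 rad/s (from 0.65 rev/s).
Differentiating the loop-closure r₂e^{iθ₂}+r₃e^{iθ₃}=r₁+r₄e^{iθ₄} gives r₂ω₂e^{iθ₂}+r₃ω₃e^{iθ₃}=r₄ω₄e^{iθ₄}.
Eliminating the other unknown: ω₃ = r₂ω₂ sin(θ₄−θ₂) / [r₃ sin(θ₃−θ₄)].
Numerator sine = -0.94380; denominator sine = -0.19937.
Result = 0.0369·4.084·(-0.94380) / (0.1156·(-0.19937)) = +6.1714 rad/s; magnitude 6.1714 rad/s.

6.17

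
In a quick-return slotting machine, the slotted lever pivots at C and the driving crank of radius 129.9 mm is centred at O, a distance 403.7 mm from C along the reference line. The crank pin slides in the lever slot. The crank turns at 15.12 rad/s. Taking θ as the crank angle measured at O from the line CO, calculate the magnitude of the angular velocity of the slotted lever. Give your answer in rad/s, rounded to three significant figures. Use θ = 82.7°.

1.84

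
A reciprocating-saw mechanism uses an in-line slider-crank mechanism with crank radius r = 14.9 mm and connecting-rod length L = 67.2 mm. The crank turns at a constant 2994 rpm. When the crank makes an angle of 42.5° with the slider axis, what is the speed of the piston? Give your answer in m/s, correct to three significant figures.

3.68

ω = 2π·2994/60 = 313.5 rad/s
For an in-line slider-crank, x = r cosθ + √(L² − r² sin²θ), so v = −rω sinθ·[1 + r cosθ/√(L² − r² sin²θ)].
With r = 0.0149 m, L = 0.0672 m, θ = 42.5°: √(L² − r² sin²θ) = 0.066442 m.
v = −0.0149·313.5·0.67559·[1 + 0.0149·0.73728/0.066442] = -3.6779 m/s.
|v| = 3.6779 m/s.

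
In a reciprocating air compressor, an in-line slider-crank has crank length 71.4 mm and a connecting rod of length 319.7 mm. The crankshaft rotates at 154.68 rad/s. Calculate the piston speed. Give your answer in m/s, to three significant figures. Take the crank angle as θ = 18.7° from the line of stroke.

4.29

ω = 154.7 rad/s
For an in-line slider-crank, x = r cosθ + √(L² − r² sin²θ), so v = −rω sinθ·[1 + r cosθ/√(L² − r² sin²θ)].
With r = 0.0714 m, L = 0.3197 m, θ = 18.7°: √(L² − r² sin²θ) = 0.31888 m.
v = −0.0714·154.7·0.32061·[1 + 0.0714·0.94721/0.31888] = -4.2919 m/s.
|v| = 4.2919 m/s.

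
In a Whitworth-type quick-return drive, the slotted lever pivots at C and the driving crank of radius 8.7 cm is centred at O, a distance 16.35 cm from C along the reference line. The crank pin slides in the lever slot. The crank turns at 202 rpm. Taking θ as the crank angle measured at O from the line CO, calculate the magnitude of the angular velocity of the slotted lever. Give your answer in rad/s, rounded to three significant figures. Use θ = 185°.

ω = 21.15 rad/s (from 202 rpm).
Crank pin A relative to C: A = (d + r cosθ, r sinθ); lever angle φ = atan2(r sinθ, d + r cosθ).
Differentiating tanφ: φ̇ = rω(d cosθ + r)/(d² + r² + 2dr cosθ).
d² + r² + 2dr cosθ = |CA|² = 0.00596051 m²;  d cosθ + r = -0.075878 m.
|ω_lever| = |0.087·21.15·-0.075878| / 0.00596051 = 23.428 rad/s.

23.4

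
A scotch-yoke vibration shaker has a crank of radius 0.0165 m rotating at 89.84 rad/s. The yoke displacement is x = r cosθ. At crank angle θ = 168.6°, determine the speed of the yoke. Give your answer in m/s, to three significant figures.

ω = 89.84 rad/s
x = r cosθ ⇒ ẋ = −rω sinθ.
|v| = rω|sinθ| = 0.0165·89.84·|sin 168.6°| = 0.293 m/s.

0.293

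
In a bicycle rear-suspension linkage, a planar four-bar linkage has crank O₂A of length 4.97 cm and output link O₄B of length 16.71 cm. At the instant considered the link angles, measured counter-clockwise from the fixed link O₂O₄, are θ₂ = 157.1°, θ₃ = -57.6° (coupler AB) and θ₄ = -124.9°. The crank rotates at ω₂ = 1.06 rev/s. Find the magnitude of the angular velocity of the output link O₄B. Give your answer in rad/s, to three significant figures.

1.22

ω₂ = 6.66 rad/s (from 1.06 rev/s).
Differentiating the loop-closure r₂e^{iθ₂}+r₃e^{iθ₃}=r₁+r₄e^{iθ₄} gives r₂ω₂e^{iθ₂}+r₃ω₃e^{iθ₃}=r₄ω₄e^{iθ₄}.
Eliminating the other unknown: ω₄ = r₂ω₂ sin(θ₂−θ₃) / [r₄ sin(θ₄−θ₃)].
Numerator sine = -0.56928; denominator sine = -0.92254.
Result = 0.0497·6.66·(-0.56928) / (0.1671·(-0.92254)) = +1.2224 rad/s; magnitude 1.2224 rad/s.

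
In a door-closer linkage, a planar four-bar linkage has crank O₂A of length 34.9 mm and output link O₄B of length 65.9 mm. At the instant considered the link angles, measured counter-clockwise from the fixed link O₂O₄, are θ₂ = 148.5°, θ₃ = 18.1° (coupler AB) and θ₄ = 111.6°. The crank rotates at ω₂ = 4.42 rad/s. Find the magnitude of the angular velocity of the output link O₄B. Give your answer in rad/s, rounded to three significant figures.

1.79

ω₂ = 4.42 rad/s
Differentiating the loop-closure r₂e^{iθ₂}+r₃e^{iθ₃}=r₁+r₄e^{iθ₄} gives r₂ω₂e^{iθ₂}+r₃ω₃e^{iθ₃}=r₄ω₄e^{iθ₄}.
Eliminating the other unknown: ω₄ = r₂ω₂ sin(θ₂−θ₃) / [r₄ sin(θ₄−θ₃)].
Numerator sine = +0.76154; denominator sine = +0.99813.
Result = 0.0349·4.42·(+0.76154) / (0.0659·(+0.99813)) = +1.7859 rad/s; magnitude 1.7859 rad/s.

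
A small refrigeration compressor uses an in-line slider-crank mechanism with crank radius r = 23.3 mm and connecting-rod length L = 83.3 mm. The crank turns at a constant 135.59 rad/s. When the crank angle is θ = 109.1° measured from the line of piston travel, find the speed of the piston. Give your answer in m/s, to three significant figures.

ω = 135.6 rad/s
For an in-line slider-crank, x = r cosθ + √(L² − r² sin²θ), so v = −rω sinθ·[1 + r cosθ/√(L² − r² sin²θ)].
With r = 0.0233 m, L = 0.0833 m, θ = 109.1°: √(L² − r² sin²θ) = 0.080338 m.
v = −0.0233·135.6·0.94495·[1 + 0.0233·-0.32722/0.080338] = -2.702 m/s.
|v| = 2.702 m/s.

2.70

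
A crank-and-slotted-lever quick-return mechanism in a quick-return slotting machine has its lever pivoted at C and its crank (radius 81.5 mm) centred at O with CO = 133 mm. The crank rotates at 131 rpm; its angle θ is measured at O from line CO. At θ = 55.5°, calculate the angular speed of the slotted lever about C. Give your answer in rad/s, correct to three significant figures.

4.79

ω = 13.72 rad/s (from 131 rpm).
Crank pin A relative to C: A = (d + r cosθ, r sinθ); lever angle φ = atan2(r sinθ, d + r cosθ).
Differentiating tanφ: φ̇ = rω(d cosθ + r)/(d² + r² + 2dr cosθ).
d² + r² + 2dr cosθ = |CA|² = 0.0366104 m²;  d cosθ + r = +0.15683 m.
|ω_lever| = |0.0815·13.72·+0.15683| / 0.0366104 = 4.7895 rad/s.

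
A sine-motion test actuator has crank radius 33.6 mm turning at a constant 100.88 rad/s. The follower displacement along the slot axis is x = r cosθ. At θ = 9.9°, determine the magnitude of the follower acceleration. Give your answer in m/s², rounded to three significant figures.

ω = 100.9 rad/s
x = r cosθ ⇒ ẍ = −rω² cosθ (ω constant).
|a| = rω²|cosθ| = 0.0336·(100.9)²·|cos 9.9°| = 336.85 m/s².

337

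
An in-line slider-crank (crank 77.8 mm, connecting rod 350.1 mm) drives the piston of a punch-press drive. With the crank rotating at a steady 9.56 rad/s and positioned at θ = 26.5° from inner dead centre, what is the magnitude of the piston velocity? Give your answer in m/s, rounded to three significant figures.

ω = 9.56 rad/s
For an in-line slider-crank, x = r cosθ + √(L² − r² sin²θ), so v = −rω sinθ·[1 + r cosθ/√(L² − r² sin²θ)].
With r = 0.0778 m, L = 0.3501 m, θ = 26.5°: √(L² − r² sin²θ) = 0.34837 m.
v = −0.0778·9.56·0.44620·[1 + 0.0778·0.89493/0.34837] = -0.39819 m/s.
|v| = 0.39819 m/s.

0.398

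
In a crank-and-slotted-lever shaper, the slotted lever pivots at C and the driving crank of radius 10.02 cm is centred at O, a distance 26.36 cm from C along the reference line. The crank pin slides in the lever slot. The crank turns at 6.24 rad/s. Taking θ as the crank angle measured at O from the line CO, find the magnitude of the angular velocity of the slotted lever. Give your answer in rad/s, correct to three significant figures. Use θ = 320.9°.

ω = 6.24 rad/s
Crank pin A relative to C: A = (d + r cosθ, r sinθ); lever angle φ = atan2(r sinθ, d + r cosθ).
Differentiating tanφ: φ̇ = rω(d cosθ + r)/(d² + r² + 2dr cosθ).
d² + r² + 2dr cosθ = |CA|² = 0.12052 m²;  d cosθ + r = +0.30477 m.
|ω_lever| = |0.1002·6.24·+0.30477| / 0.12052 = 1.5811 rad/s.

1.58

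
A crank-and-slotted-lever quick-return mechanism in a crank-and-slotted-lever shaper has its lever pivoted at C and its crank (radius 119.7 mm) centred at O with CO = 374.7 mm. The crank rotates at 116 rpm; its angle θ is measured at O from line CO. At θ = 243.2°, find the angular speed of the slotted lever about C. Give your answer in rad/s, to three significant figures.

0.627

ω = 12.15 rad/s (from 116 rpm).
Crank pin A relative to C: A = (d + r cosθ, r sinθ); lever angle φ = atan2(r sinθ, d + r cosθ).
Differentiating tanφ: φ̇ = rω(d cosθ + r)/(d² + r² + 2dr cosθ).
d² + r² + 2dr cosθ = |CA|² = 0.114283 m²;  d cosθ + r = -0.049244 m.
|ω_lever| = |0.1197·12.15·-0.049244| / 0.114283 = 0.62654 rad/s.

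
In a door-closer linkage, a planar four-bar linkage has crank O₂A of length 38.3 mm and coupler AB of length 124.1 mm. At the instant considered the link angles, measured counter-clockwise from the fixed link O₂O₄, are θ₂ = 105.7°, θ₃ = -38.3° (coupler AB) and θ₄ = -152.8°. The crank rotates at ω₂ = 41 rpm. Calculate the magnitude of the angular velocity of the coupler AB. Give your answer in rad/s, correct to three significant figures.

ω₂ = 4.294 rad/s (from 41 rpm).
Differentiating the loop-closure r₂e^{iθ₂}+r₃e^{iθ₃}=r₁+r₄e^{iθ₄} gives r₂ω₂e^{iθ₂}+r₃ω₃e^{iθ₃}=r₄ω₄e^{iθ₄}.
Eliminating the other unknown: ω₃ = r₂ω₂ sin(θ₄−θ₂) / [r₃ sin(θ₃−θ₄)].
Numerator sine = +0.97992; denominator sine = +0.90996.
Result = 0.0383·4.294·(+0.97992) / (0.1241·(+0.90996)) = +1.427 rad/s; magnitude 1.427 rad/s.

1.43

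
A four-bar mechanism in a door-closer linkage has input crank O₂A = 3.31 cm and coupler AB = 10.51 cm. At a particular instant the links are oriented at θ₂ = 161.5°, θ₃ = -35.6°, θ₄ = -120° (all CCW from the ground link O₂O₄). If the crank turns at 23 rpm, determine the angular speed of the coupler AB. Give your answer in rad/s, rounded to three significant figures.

0.747

ω₂ = 2.409 rad/s (from 23 rpm).
Differentiating the loop-closure r₂e^{iθ₂}+r₃e^{iθ₃}=r₁+r₄e^{iθ₄} gives r₂ω₂e^{iθ₂}+r₃ω₃e^{iθ₃}=r₄ω₄e^{iθ₄}.
Eliminating the other unknown: ω₃ = r₂ω₂ sin(θ₄−θ₂) / [r₃ sin(θ₃−θ₄)].
Numerator sine = +0.97992; denominator sine = +0.99523.
Result = 0.0331·2.409·(+0.97992) / (0.1051·(+0.99523)) = +0.74688 rad/s; magnitude 0.74688 rad/s.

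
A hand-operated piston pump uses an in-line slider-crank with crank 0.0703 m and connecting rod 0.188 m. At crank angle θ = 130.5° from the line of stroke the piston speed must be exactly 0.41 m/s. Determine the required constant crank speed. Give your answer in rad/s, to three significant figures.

For an in-line slider-crank, |v_piston| = rω|sinθ|·[1 + r cosθ/√(L² − r² sin²θ)].
With r = 0.0703 m, L = 0.188 m, θ = 130.5°: the bracketed kinematic factor |dx/dθ| = 0.039916 m.
ω = v/|dx/dθ| = 0.41/0.039916 = 10.272 rad/s.

10.3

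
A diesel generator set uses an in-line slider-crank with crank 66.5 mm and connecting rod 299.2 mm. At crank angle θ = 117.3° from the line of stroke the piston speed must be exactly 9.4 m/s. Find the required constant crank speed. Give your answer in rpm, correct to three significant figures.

1700

For an in-line slider-crank, |v_piston| = rω|sinθ|·[1 + r cosθ/√(L² − r² sin²θ)].
With r = 0.0665 m, L = 0.2992 m, θ = 117.3°: the bracketed kinematic factor |dx/dθ| = 0.052948 m.
ω = v/|dx/dθ| = 9.4/0.052948 = 177.53 rad/s.
N = 60ω/(2π) = 1695.3 rpm.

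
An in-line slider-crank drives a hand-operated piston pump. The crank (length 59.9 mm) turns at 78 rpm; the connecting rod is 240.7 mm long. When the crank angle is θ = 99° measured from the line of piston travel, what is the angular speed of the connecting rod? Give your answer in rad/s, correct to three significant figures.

0.328

ω = 8.168 rad/s (converted from 78 rpm).
The rod makes angle φ with the slider axis where L sinφ = r sinθ; differentiating, L cosφ·φ̇ = r ω cosθ.
L cosφ = √(L² − r² sin²θ) = 0.23332 m.
|ω_rod| = r ω |cosθ| / √(L² − r² sin²θ) = 0.0599·8.168·0.15643/0.23332 = 0.32805 rad/s.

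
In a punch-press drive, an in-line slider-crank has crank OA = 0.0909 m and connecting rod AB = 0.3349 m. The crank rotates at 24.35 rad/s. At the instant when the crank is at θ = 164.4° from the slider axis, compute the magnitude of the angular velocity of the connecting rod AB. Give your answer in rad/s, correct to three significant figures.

6.38

ω = 24.35 rad/s
The rod makes angle φ with the slider axis where L sinφ = r sinθ; differentiating, L cosφ·φ̇ = r ω cosθ.
L cosφ = √(L² − r² sin²θ) = 0.33401 m.
|ω_rod| = r ω |cosθ| / √(L² − r² sin²θ) = 0.0909·24.35·0.96316/0.33401 = 6.3827 rad/s.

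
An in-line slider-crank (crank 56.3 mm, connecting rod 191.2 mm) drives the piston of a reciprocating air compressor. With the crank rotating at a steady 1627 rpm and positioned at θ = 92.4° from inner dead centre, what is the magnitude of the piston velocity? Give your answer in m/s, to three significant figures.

ω = 2π·1627/60 = 170.4 rad/s
For an in-line slider-crank, x = r cosθ + √(L² − r² sin²θ), so v = −rω sinθ·[1 + r cosθ/√(L² − r² sin²θ)].
With r = 0.0563 m, L = 0.1912 m, θ = 92.4°: √(L² − r² sin²θ) = 0.18274 m.
v = −0.0563·170.4·0.99912·[1 + 0.0563·-0.04188/0.18274] = -9.4603 m/s.
|v| = 9.4603 m/s.

9.46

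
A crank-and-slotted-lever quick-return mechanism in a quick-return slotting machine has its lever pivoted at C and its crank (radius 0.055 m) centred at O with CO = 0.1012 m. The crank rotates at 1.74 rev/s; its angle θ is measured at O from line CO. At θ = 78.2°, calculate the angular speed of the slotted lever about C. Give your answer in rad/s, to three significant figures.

2.93

ω = 10.93 rad/s (from 1.74 rev/s).
Crank pin A relative to C: A = (d + r cosθ, r sinθ); lever angle φ = atan2(r sinθ, d + r cosθ).
Differentiating tanφ: φ̇ = rω(d cosθ + r)/(d² + r² + 2dr cosθ).
d² + r² + 2dr cosθ = |CA|² = 0.0155429 m²;  d cosθ + r = +0.075695 m.
|ω_lever| = |0.055·10.93·+0.075695| / 0.0155429 = 2.9284 rad/s.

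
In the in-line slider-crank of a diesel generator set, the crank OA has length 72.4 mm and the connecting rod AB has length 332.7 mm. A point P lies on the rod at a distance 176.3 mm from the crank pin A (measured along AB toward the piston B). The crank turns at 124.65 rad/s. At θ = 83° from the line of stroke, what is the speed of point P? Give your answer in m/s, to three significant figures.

9.10

ω = 124.7 rad/s.  Crank-pin speed |V_A| = rω = 9.0247 m/s, perpendicular to OA.
Rod angle: sinφ = −(r/L) sinθ ⇒ φ = -12.474°; ω_rod = −rω cosθ/√(L²−r²sin²θ) = -3.3857 rad/s.
V_P = V_A + ω_rod × AP, with AP = 0.1763 m along the rod.
Components: V_Px = −rω sinθ − a·ω_rod·sinφ = -9.0863 m/s;  V_Py = rω cosθ + a·ω_rod·cosφ = +0.51702 m/s.
|V_P| = √(V_Px² + V_Py²) = 9.101 m/s.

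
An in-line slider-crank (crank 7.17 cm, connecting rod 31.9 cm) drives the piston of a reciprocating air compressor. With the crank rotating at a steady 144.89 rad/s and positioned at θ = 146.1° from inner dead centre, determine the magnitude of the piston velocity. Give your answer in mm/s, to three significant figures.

4700

ω = 144.9 rad/s
For an in-line slider-crank, x = r cosθ + √(L² − r² sin²θ), so v = −rω sinθ·[1 + r cosθ/√(L² − r² sin²θ)].
With r = 0.0717 m, L = 0.319 m, θ = 146.1°: √(L² − r² sin²θ) = 0.31648 m.
v = −0.0717·144.9·0.55775·[1 + 0.0717·-0.83001/0.31648] = -4.7047 m/s.
|v| = 4.7047 m/s = 4704.7 mm/s.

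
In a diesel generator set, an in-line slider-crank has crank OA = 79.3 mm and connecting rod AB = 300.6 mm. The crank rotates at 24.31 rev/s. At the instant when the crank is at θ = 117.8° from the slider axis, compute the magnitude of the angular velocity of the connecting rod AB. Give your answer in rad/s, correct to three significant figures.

ω = 152.7 rad/s (converted from 24.31 rev/s).
The rod makes angle φ with the slider axis where L sinφ = r sinθ; differentiating, L cosφ·φ̇ = r ω cosθ.
L cosφ = √(L² − r² sin²θ) = 0.2923 m.
|ω_rod| = r ω |cosθ| / √(L² − r² sin²θ) = 0.0793·152.7·0.46639/0.2923 = 19.327 rad/s.

19.3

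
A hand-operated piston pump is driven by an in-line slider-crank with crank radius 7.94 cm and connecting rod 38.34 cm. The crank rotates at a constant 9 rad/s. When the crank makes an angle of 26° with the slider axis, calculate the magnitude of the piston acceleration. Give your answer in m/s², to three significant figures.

ω = 9 rad/s
x(θ) = r cosθ + √(L² − r² sin²θ); with ω constant, a = ω²·d²x/dθ².
d²x/dθ² = −r cosθ − r²(cos2θ)/√u − r⁴ sin²2θ/(4u^{3/2}),  u = L² − r² sin²θ = 0.145784 m².
Substituting r = 0.0794 m, L = 0.3834 m, θ = 26°: d²x/dθ² = -0.081641 m.
a = ω²·d²x/dθ² = (9)²·(-0.081641) = -6.6129 m/s²;  |a| = 6.6129 m/s².

6.61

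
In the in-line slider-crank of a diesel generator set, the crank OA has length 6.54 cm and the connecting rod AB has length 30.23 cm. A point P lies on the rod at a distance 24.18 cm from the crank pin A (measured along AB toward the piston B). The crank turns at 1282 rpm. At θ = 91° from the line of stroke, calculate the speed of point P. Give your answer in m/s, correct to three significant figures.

ω = 134.3 rad/s.  Crank-pin speed |V_A| = rω = 8.78 m/s, perpendicular to OA.
Rod angle: sinφ = −(r/L) sinθ ⇒ φ = -12.492°; ω_rod = −rω cosθ/√(L²−r²sin²θ) = +0.51918 rad/s.
V_P = V_A + ω_rod × AP, with AP = 0.2418 m along the rod.
Components: V_Px = −rω sinθ − a·ω_rod·sinφ = -8.7515 m/s;  V_Py = rω cosθ + a·ω_rod·cosφ = -0.030667 m/s.
|V_P| = √(V_Px² + V_Py²) = 8.7516 m/s.

8.75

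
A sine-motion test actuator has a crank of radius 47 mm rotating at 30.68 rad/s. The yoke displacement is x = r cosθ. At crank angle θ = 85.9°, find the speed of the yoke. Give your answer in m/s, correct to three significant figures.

1.44

ω = 30.68 rad/s
x = r cosθ ⇒ ẋ = −rω sinθ.
|v| = rω|sinθ| = 0.047·30.68·|sin 85.9°| = 1.4383 m/s.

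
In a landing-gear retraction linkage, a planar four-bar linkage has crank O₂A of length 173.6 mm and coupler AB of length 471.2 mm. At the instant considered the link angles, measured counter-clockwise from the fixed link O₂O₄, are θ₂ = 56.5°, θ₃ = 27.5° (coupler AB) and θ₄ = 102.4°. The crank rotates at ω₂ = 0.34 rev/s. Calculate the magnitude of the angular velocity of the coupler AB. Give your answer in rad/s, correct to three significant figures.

ω₂ = 2.136 rad/s (from 0.34 rev/s).
Differentiating the loop-closure r₂e^{iθ₂}+r₃e^{iθ₃}=r₁+r₄e^{iθ₄} gives r₂ω₂e^{iθ₂}+r₃ω₃e^{iθ₃}=r₄ω₄e^{iθ₄}.
Eliminating the other unknown: ω₃ = r₂ω₂ sin(θ₄−θ₂) / [r₃ sin(θ₃−θ₄)].
Numerator sine = +0.71813; denominator sine = -0.96547.
Result = 0.1736·2.136·(+0.71813) / (0.4712·(-0.96547)) = -0.58542 rad/s; magnitude 0.58542 rad/s.

0.585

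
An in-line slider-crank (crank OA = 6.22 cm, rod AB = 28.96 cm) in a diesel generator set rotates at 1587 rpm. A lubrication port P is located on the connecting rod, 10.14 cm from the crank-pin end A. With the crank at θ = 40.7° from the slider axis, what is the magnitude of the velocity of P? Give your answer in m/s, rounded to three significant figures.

ω = 166.2 rad/s.  Crank-pin speed |V_A| = rω = 10.337 m/s, perpendicular to OA.
Rod angle: sinφ = −(r/L) sinθ ⇒ φ = -8.051°; ω_rod = −rω cosθ/√(L²−r²sin²θ) = -27.33 rad/s.
V_P = V_A + ω_rod × AP, with AP = 0.1014 m along the rod.
Components: V_Px = −rω sinθ − a·ω_rod·sinφ = -7.1289 m/s;  V_Py = rω cosθ + a·ω_rod·cosφ = +5.0929 m/s.
|V_P| = √(V_Px² + V_Py²) = 8.7612 m/s.

8.76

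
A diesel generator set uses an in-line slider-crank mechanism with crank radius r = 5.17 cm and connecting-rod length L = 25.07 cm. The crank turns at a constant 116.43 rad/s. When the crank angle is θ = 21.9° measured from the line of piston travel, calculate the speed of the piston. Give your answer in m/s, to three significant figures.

ω = 116.4 rad/s
For an in-line slider-crank, x = r cosθ + √(L² − r² sin²θ), so v = −rω sinθ·[1 + r cosθ/√(L² − r² sin²θ)].
With r = 0.0517 m, L = 0.2507 m, θ = 21.9°: √(L² − r² sin²θ) = 0.24996 m.
v = −0.0517·116.4·0.37299·[1 + 0.0517·0.92784/0.24996] = -2.676 m/s.
|v| = 2.676 m/s.

2.68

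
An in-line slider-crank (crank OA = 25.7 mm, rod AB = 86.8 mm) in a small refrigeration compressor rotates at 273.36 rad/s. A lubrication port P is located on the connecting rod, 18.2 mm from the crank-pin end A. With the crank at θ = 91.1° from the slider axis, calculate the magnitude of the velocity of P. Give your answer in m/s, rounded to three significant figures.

7.02

ω = 273.4 rad/s.  Crank-pin speed |V_A| = rω = 7.0254 m/s, perpendicular to OA.
Rod angle: sinφ = −(r/L) sinθ ⇒ φ = -17.219°; ω_rod = −rω cosθ/√(L²−r²sin²θ) = +1.6267 rad/s.
V_P = V_A + ω_rod × AP, with AP = 0.0182 m along the rod.
Components: V_Px = −rω sinθ − a·ω_rod·sinφ = -7.0153 m/s;  V_Py = rω cosθ + a·ω_rod·cosφ = -0.10659 m/s.
|V_P| = √(V_Px² + V_Py²) = 7.0161 m/s.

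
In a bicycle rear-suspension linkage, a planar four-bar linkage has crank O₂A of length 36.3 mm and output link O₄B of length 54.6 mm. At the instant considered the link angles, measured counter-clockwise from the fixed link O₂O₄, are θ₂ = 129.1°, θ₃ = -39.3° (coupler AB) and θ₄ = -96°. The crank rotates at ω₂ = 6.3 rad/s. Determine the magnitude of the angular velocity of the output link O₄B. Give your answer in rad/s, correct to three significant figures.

ω₂ = 6.3 rad/s
Differentiating the loop-closure r₂e^{iθ₂}+r₃e^{iθ₃}=r₁+r₄e^{iθ₄} gives r₂ω₂e^{iθ₂}+r₃ω₃e^{iθ₃}=r₄ω₄e^{iθ₄}.
Eliminating the other unknown: ω₄ = r₂ω₂ sin(θ₂−θ₃) / [r₄ sin(θ₄−θ₃)].
Numerator sine = +0.20108; denominator sine = -0.83581.
Result = 0.0363·6.3·(+0.20108) / (0.0546·(-0.83581)) = -1.0077 rad/s; magnitude 1.0077 rad/s.

1.01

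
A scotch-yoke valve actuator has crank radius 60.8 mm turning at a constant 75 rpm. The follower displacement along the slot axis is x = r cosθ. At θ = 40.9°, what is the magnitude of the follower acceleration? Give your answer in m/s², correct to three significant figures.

ω = 7.854 rad/s (from 75 rpm).
x = r cosθ ⇒ ẍ = −rω² cosθ (ω constant).
|a| = rω²|cosθ| = 0.0608·(7.854)²·|cos 40.9°| = 2.8348 m/s².

2.83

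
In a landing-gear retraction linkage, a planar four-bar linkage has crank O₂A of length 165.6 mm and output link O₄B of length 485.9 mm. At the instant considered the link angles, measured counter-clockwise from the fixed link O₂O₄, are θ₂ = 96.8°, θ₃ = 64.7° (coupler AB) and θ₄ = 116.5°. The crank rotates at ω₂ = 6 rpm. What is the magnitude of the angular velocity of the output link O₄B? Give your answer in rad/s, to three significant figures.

0.145

ω₂ = 0.6283 rad/s (from 6 rpm).
Differentiating the loop-closure r₂e^{iθ₂}+r₃e^{iθ₃}=r₁+r₄e^{iθ₄} gives r₂ω₂e^{iθ₂}+r₃ω₃e^{iθ₃}=r₄ω₄e^{iθ₄}.
Eliminating the other unknown: ω₄ = r₂ω₂ sin(θ₂−θ₃) / [r₄ sin(θ₄−θ₃)].
Numerator sine = +0.53140; denominator sine = +0.78586.
Result = 0.1656·0.6283·(+0.53140) / (0.4859·(+0.78586)) = +0.1448 rad/s; magnitude 0.1448 rad/s.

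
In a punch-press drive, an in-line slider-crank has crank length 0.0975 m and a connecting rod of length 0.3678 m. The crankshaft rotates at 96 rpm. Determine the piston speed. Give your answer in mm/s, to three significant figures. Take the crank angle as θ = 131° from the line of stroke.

608

ω = 2π·96/60 = 10.05 rad/s
For an in-line slider-crank, x = r cosθ + √(L² − r² sin²θ), so v = −rω sinθ·[1 + r cosθ/√(L² − r² sin²θ)].
With r = 0.0975 m, L = 0.3678 m, θ = 131°: √(L² − r² sin²θ) = 0.36036 m.
v = −0.0975·10.05·0.75471·[1 + 0.0975·-0.65606/0.36036] = -0.60844 m/s.
|v| = 0.60844 m/s = 608.44 mm/s.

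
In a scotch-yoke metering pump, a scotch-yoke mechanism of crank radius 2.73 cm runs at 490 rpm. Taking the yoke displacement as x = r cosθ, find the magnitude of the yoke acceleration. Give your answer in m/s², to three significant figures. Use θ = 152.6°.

63.8

ω = 51.31 rad/s (from 490 rpm).
x = r cosθ ⇒ ẍ = −rω² cosθ (ω constant).
|a| = rω²|cosθ| = 0.0273·(51.31)²·|cos 152.6°| = 63.817 m/s².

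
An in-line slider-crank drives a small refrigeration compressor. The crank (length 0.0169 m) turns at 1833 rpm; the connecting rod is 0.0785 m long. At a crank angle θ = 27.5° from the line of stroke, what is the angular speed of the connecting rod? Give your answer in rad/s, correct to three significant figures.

36.8

ω = 192 rad/s (converted from 1833 rpm).
The rod makes angle φ with the slider axis where L sinφ = r sinθ; differentiating, L cosφ·φ̇ = r ω cosθ.
L cosφ = √(L² − r² sin²θ) = 0.078111 m.
|ω_rod| = r ω |cosθ| / √(L² − r² sin²θ) = 0.0169·192·0.88701/0.078111 = 36.838 rad/s.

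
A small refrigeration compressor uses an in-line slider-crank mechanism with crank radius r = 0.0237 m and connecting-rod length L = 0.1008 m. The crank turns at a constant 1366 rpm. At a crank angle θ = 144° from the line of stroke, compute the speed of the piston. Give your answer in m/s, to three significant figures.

1.61

ω = 2π·1366/60 = 143 rad/s
For an in-line slider-crank, x = r cosθ + √(L² − r² sin²θ), so v = −rω sinθ·[1 + r cosθ/√(L² − r² sin²θ)].
With r = 0.0237 m, L = 0.1008 m, θ = 144°: √(L² − r² sin²θ) = 0.099833 m.
v = −0.0237·143·0.58779·[1 + 0.0237·-0.80902/0.099833] = -1.61 m/s.
|v| = 1.61 m/s.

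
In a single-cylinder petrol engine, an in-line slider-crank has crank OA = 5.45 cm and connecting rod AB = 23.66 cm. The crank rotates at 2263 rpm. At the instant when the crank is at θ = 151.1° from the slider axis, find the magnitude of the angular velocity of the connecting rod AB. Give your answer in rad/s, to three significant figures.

ω = 237 rad/s (converted from 2263 rpm).
The rod makes angle φ with the slider axis where L sinφ = r sinθ; differentiating, L cosφ·φ̇ = r ω cosθ.
L cosφ = √(L² − r² sin²θ) = 0.23513 m.
|ω_rod| = r ω |cosθ| / √(L² − r² sin²θ) = 0.0545·237·0.87546/0.23513 = 48.089 rad/s.

48.1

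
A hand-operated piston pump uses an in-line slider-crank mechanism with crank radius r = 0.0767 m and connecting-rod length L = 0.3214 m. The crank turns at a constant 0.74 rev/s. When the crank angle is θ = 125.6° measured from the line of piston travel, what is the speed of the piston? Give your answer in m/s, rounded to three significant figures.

0.249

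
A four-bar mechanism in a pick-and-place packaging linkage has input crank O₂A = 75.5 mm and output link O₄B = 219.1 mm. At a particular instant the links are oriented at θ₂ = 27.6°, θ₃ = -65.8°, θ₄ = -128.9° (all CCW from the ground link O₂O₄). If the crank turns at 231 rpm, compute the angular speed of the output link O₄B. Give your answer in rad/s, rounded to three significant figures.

9.33

ω₂ = 24.19 rad/s (from 231 rpm).
Differentiating the loop-closure r₂e^{iθ₂}+r₃e^{iθ₃}=r₁+r₄e^{iθ₄} gives r₂ω₂e^{iθ₂}+r₃ω₃e^{iθ₃}=r₄ω₄e^{iθ₄}.
Eliminating the other unknown: ω₄ = r₂ω₂ sin(θ₂−θ₃) / [r₄ sin(θ₄−θ₃)].
Numerator sine = +0.99824; denominator sine = -0.89180.
Result = 0.0755·24.19·(+0.99824) / (0.2191·(-0.89180)) = -9.3307 rad/s; magnitude 9.3307 rad/s.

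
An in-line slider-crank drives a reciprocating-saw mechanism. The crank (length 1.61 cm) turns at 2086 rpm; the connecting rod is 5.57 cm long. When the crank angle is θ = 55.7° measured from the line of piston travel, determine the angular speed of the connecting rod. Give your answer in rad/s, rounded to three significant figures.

ω = 218.4 rad/s (converted from 2086 rpm).
The rod makes angle φ with the slider axis where L sinφ = r sinθ; differentiating, L cosφ·φ̇ = r ω cosθ.
L cosφ = √(L² − r² sin²θ) = 0.054089 m.
|ω_rod| = r ω |cosθ| / √(L² − r² sin²θ) = 0.0161·218.4·0.56353/0.054089 = 36.642 rad/s.

36.6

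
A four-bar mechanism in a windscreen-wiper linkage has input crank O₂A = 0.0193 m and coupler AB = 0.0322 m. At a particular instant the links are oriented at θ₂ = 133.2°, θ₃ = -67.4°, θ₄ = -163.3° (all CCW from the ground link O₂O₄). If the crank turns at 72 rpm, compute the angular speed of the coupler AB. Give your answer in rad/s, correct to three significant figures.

4.07

ω₂ = 7.54 rad/s (from 72 rpm).
Differentiating the loop-closure r₂e^{iθ₂}+r₃e^{iθ₃}=r₁+r₄e^{iθ₄} gives r₂ω₂e^{iθ₂}+r₃ω₃e^{iθ₃}=r₄ω₄e^{iθ₄}.
Eliminating the other unknown: ω₃ = r₂ω₂ sin(θ₄−θ₂) / [r₃ sin(θ₃−θ₄)].
Numerator sine = +0.89493; denominator sine = +0.99470.
Result = 0.0193·7.54·(+0.89493) / (0.0322·(+0.99470)) = +4.0659 rad/s; magnitude 4.0659 rad/s.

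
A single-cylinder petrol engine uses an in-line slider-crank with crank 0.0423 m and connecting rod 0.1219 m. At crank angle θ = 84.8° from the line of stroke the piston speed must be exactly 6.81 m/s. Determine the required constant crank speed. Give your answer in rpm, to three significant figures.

For an in-line slider-crank, |v_piston| = rω|sinθ|·[1 + r cosθ/√(L² − r² sin²θ)].
With r = 0.0423 m, L = 0.1219 m, θ = 84.8°: the bracketed kinematic factor |dx/dθ| = 0.043538 m.
ω = v/|dx/dθ| = 6.81/0.043538 = 156.42 rad/s.
N = 60ω/(2π) = 1493.7 rpm.

1490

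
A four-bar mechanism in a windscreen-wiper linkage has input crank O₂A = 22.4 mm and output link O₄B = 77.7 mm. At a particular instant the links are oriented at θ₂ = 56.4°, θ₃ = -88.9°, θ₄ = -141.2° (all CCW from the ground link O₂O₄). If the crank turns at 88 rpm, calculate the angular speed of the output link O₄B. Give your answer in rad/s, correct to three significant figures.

1.91

ω₂ = 9.215 rad/s (from 88 rpm).
Differentiating the loop-closure r₂e^{iθ₂}+r₃e^{iθ₃}=r₁+r₄e^{iθ₄} gives r₂ω₂e^{iθ₂}+r₃ω₃e^{iθ₃}=r₄ω₄e^{iθ₄}.
Eliminating the other unknown: ω₄ = r₂ω₂ sin(θ₂−θ₃) / [r₄ sin(θ₄−θ₃)].
Numerator sine = +0.56928; denominator sine = -0.79122.
Result = 0.0224·9.215·(+0.56928) / (0.0777·(-0.79122)) = -1.9115 rad/s; magnitude 1.9115 rad/s.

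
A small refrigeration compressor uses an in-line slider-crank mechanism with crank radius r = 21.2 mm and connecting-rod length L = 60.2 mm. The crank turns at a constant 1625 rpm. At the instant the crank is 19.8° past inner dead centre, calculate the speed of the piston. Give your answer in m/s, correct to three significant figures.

ω = 2π·1625/60 = 170.2 rad/s
For an in-line slider-crank, x = r cosθ + √(L² − r² sin²θ), so v = −rω sinθ·[1 + r cosθ/√(L² − r² sin²θ)].
With r = 0.0212 m, L = 0.0602 m, θ = 19.8°: √(L² − r² sin²θ) = 0.05977 m.
v = −0.0212·170.2·0.33874·[1 + 0.0212·0.94088/0.05977] = -1.6298 m/s.
|v| = 1.6298 m/s.

1.63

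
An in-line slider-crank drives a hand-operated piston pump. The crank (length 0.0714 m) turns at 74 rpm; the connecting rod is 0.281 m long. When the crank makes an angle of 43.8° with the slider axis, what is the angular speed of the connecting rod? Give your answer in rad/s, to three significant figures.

1.44

ω = 7.749 rad/s (converted from 74 rpm).
The rod makes angle φ with the slider axis where L sinφ = r sinθ; differentiating, L cosφ·φ̇ = r ω cosθ.
L cosφ = √(L² − r² sin²θ) = 0.27662 m.
|ω_rod| = r ω |cosθ| / √(L² − r² sin²θ) = 0.0714·7.749·0.72176/0.27662 = 1.4437 rad/s.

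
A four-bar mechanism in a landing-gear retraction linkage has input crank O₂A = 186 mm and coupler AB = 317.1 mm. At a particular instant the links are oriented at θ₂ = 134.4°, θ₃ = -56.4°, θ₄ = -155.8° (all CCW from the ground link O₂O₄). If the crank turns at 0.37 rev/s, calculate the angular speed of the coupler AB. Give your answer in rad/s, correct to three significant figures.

1.30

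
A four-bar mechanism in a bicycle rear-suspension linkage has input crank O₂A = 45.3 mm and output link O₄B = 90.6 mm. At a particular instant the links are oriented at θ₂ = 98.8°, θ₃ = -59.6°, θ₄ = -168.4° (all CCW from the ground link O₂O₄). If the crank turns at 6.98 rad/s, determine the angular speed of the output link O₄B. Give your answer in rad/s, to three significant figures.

1.36

ω₂ = 6.98 rad/s
Differentiating the loop-closure r₂e^{iθ₂}+r₃e^{iθ₃}=r₁+r₄e^{iθ₄} gives r₂ω₂e^{iθ₂}+r₃ω₃e^{iθ₃}=r₄ω₄e^{iθ₄}.
Eliminating the other unknown: ω₄ = r₂ω₂ sin(θ₂−θ₃) / [r₄ sin(θ₄−θ₃)].
Numerator sine = +0.36812; denominator sine = -0.94665.
Result = 0.0453·6.98·(+0.36812) / (0.0906·(-0.94665)) = -1.3572 rad/s; magnitude 1.3572 rad/s.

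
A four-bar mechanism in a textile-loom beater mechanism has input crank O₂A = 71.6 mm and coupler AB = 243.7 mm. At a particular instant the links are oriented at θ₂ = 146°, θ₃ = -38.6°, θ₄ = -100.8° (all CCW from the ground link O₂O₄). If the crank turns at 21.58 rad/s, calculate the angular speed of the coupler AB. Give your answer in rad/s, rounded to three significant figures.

6.59

ω₂ = 21.58 rad/s
Differentiating the loop-closure r₂e^{iθ₂}+r₃e^{iθ₃}=r₁+r₄e^{iθ₄} gives r₂ω₂e^{iθ₂}+r₃ω₃e^{iθ₃}=r₄ω₄e^{iθ₄}.
Eliminating the other unknown: ω₃ = r₂ω₂ sin(θ₄−θ₂) / [r₃ sin(θ₃−θ₄)].
Numerator sine = +0.91914; denominator sine = +0.88458.
Result = 0.0716·21.58·(+0.91914) / (0.2437·(+0.88458)) = +6.588 rad/s; magnitude 6.588 rad/s.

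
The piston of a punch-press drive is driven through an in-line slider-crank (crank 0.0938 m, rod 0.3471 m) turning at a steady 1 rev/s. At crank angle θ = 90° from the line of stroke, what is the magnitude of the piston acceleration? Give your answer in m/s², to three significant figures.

1.04

ω = 2π·1 = 6.283 rad/s
x(θ) = r cosθ + √(L² − r² sin²θ); with ω constant, a = ω²·d²x/dθ².
d²x/dθ² = −r cosθ − r²(cos2θ)/√u − r⁴ sin²2θ/(4u^{3/2}),  u = L² − r² sin²θ = 0.11168 m².
Substituting r = 0.0938 m, L = 0.3471 m, θ = 90°: d²x/dθ² = +0.026328 m.
a = ω²·d²x/dθ² = (6.283)²·(+0.026328) = +1.0394 m/s²;  |a| = 1.0394 m/s².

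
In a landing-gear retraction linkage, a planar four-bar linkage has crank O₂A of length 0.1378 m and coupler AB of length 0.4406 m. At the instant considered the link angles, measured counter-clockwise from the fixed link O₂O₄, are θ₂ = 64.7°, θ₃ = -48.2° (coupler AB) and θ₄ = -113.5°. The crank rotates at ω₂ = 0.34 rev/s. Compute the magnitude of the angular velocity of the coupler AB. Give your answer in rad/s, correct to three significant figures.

0.0231

ω₂ = 2.136 rad/s (from 0.34 rev/s).
Differentiating the loop-closure r₂e^{iθ₂}+r₃e^{iθ₃}=r₁+r₄e^{iθ₄} gives r₂ω₂e^{iθ₂}+r₃ω₃e^{iθ₃}=r₄ω₄e^{iθ₄}.
Eliminating the other unknown: ω₃ = r₂ω₂ sin(θ₄−θ₂) / [r₃ sin(θ₃−θ₄)].
Numerator sine = -0.03141; denominator sine = +0.90851.
Result = 0.1378·2.136·(-0.03141) / (0.4406·(+0.90851)) = -0.0231 rad/s; magnitude 0.0231 rad/s.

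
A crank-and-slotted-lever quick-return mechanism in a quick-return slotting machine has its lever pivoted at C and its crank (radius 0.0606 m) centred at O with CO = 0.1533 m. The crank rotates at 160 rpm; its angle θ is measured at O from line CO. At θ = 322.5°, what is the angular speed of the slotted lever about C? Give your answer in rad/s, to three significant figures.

4.41

ω = 16.76 rad/s (from 160 rpm).
Crank pin A relative to C: A = (d + r cosθ, r sinθ); lever angle φ = atan2(r sinθ, d + r cosθ).
Differentiating tanφ: φ̇ = rω(d cosθ + r)/(d² + r² + 2dr cosθ).
d² + r² + 2dr cosθ = |CA|² = 0.0419137 m²;  d cosθ + r = +0.18222 m.
|ω_lever| = |0.0606·16.76·+0.18222| / 0.0419137 = 4.4143 rad/s.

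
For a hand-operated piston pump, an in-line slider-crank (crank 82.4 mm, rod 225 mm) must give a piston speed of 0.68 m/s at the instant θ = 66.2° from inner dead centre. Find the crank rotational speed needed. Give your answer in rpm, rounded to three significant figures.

For an in-line slider-crank, |v_piston| = rω|sinθ|·[1 + r cosθ/√(L² − r² sin²θ)].
With r = 0.0824 m, L = 0.225 m, θ = 66.2°: the bracketed kinematic factor |dx/dθ| = 0.087218 m.
ω = v/|dx/dθ| = 0.68/0.087218 = 7.7965 rad/s.
N = 60ω/(2π) = 74.451 rpm.

74.5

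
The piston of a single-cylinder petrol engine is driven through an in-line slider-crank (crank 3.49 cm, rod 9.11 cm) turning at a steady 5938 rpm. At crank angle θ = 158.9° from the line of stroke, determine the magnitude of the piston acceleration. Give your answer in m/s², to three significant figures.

ω = 2π·5938/60 = 621.8 rad/s
x(θ) = r cosθ + √(L² − r² sin²θ); with ω constant, a = ω²·d²x/dθ².
d²x/dθ² = −r cosθ − r²(cos2θ)/√u − r⁴ sin²2θ/(4u^{3/2}),  u = L² − r² sin²θ = 0.00814136 m².
Substituting r = 0.0349 m, L = 0.0911 m, θ = 158.9°: d²x/dθ² = +0.022332 m.
a = ω²·d²x/dθ² = (621.8)²·(+0.022332) = +8635.1 m/s²;  |a| = 8635.1 m/s².

8640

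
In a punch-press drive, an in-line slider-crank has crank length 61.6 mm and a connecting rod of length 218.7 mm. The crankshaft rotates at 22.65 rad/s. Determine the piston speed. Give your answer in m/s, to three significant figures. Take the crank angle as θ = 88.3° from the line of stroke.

ω = 22.65 rad/s
For an in-line slider-crank, x = r cosθ + √(L² − r² sin²θ), so v = −rω sinθ·[1 + r cosθ/√(L² − r² sin²θ)].
With r = 0.0616 m, L = 0.2187 m, θ = 88.3°: √(L² − r² sin²θ) = 0.20985 m.
v = −0.0616·22.65·0.99956·[1 + 0.0616·0.02967/0.20985] = -1.4068 m/s.
|v| = 1.4068 m/s.

1.41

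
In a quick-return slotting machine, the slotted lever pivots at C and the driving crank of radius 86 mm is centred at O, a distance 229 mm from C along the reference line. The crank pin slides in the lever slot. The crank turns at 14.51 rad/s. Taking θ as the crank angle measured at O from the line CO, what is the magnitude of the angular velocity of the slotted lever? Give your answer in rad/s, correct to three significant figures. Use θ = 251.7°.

0.371

ω = 14.51 rad/s
Crank pin A relative to C: A = (d + r cosθ, r sinθ); lever angle φ = atan2(r sinθ, d + r cosθ).
Differentiating tanφ: φ̇ = rω(d cosθ + r)/(d² + r² + 2dr cosθ).
d² + r² + 2dr cosθ = |CA|² = 0.0474695 m²;  d cosθ + r = +0.014096 m.
|ω_lever| = |0.086·14.51·+0.014096| / 0.0474695 = 0.37054 rad/s.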